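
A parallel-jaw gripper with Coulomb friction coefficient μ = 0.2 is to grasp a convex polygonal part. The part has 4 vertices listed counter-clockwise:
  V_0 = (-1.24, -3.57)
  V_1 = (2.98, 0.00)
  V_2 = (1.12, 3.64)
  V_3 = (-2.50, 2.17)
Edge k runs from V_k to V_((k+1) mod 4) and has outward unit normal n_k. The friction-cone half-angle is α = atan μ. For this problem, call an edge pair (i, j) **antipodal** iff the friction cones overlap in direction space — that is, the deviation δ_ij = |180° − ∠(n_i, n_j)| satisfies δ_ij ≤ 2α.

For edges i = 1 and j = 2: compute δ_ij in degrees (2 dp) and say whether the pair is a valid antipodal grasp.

α = atan 0.2 = 11.31°;  2α = 22.62°
edge 1: e_1 = (-1.86, +3.64);  n_1 = (+0.8905, +0.4550)
edge 2: e_2 = (-3.62, -1.47);  n_2 = (-0.3762, +0.9265)
∠(n_1, n_2) = 85.03°
δ = |180° − 85.03°| = 94.97°
94.97° > 2α = 22.62°  →  invalid

δ = 94.97°, invalid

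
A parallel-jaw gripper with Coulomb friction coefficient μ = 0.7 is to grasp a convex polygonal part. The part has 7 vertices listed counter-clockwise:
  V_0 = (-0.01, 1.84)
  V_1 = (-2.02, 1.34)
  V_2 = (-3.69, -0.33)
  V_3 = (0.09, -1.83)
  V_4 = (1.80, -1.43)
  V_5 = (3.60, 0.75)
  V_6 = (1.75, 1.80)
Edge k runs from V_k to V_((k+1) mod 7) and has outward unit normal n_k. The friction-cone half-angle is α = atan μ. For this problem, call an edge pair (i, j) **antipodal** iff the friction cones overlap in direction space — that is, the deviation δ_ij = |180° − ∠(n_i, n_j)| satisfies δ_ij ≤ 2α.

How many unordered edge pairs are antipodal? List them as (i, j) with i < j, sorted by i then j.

α = atan 0.7 = 34.99°;  2α = 69.98°
n_0 = (-0.2414, +0.9704)
n_1 = (-0.7071, +0.7071)
n_2 = (-0.3688, -0.9295)
n_3 = (+0.2278, -0.9737)
n_4 = (+0.7711, -0.6367)
n_5 = (+0.4936, +0.8697)
n_6 = (+0.0227, +0.9997)
  (0,1): δ = 148.97°  ·
  (0,2): δ = 35.61°  ✓
  (0,3): δ = 0.80°  ✓
  (0,4): δ = 36.48°  ✓
  (0,5): δ = 136.45°  ·
  (0,6): δ = 164.73°  ·
  (1,2): δ = 66.64°  ✓
  (1,3): δ = 31.83°  ✓
  (1,4): δ = 5.45°  ✓
  (1,5): δ = 105.42°  ·
  (1,6): δ = 133.70°  ·
  (2,3): δ = 145.19°  ·
  (2,4): δ = 107.90°  ·
  (2,5): δ = 7.93°  ✓
  (2,6): δ = 20.34°  ✓
  (3,4): δ = 142.71°  ·
  (3,5): δ = 42.74°  ✓
  (3,6): δ = 14.47°  ✓
  (4,5): δ = 80.03°  ·
  (4,6): δ = 51.76°  ✓
  (5,6): δ = 151.72°  ·
antipodal pairs: 11

count = 11; pairs: (0,2), (0,3), (0,4), (1,2), (1,3), (1,4), (2,5), (2,6), (3,5), (3,6), (4,6)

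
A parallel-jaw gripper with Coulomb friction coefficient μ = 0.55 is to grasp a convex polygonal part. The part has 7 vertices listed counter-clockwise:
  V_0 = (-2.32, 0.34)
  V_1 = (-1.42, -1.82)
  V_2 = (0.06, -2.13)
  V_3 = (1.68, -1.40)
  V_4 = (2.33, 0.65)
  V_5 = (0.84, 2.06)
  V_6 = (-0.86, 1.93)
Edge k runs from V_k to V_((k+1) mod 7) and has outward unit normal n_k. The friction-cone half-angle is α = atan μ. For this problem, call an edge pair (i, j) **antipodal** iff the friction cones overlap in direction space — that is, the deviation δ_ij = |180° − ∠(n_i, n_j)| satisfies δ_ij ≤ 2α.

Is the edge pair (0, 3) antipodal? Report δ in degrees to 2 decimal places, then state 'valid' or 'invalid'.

α = atan 0.55 = 28.81°;  2α = 57.62°
edge 0: e_0 = (+0.90, -2.16);  n_0 = (-0.9231, -0.3846)
edge 3: e_3 = (+0.65, +2.05);  n_3 = (+0.9532, -0.3022)
∠(n_0, n_3) = 139.79°
δ = |180° − 139.79°| = 40.21°
40.21° ≤ 2α = 57.62°  →  valid

δ = 40.21°, valid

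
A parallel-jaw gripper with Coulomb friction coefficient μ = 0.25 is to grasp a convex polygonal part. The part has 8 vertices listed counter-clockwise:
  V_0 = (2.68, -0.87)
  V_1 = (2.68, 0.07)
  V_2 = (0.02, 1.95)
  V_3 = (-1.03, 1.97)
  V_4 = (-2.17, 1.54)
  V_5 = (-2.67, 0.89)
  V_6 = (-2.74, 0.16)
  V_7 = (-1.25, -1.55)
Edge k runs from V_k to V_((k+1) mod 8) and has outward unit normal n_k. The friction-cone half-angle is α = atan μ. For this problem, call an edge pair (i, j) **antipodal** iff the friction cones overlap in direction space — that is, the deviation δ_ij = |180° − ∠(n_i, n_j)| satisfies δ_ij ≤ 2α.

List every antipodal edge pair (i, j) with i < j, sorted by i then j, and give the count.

count = 4; pairs: (0,5), (1,6), (2,7), (3,7)

α = atan 0.25 = 14.04°;  2α = 28.07°
n_0 = (+1.0000, -0.0000)
n_1 = (+0.5772, +0.8166)
n_2 = (+0.0190, +0.9998)
n_3 = (-0.3529, +0.9357)
n_4 = (-0.7926, +0.6097)
n_5 = (-0.9954, +0.0955)
n_6 = (-0.7539, -0.6569)
n_7 = (+0.1705, -0.9854)
  (0,1): δ = 125.25°  ·
  (0,2): δ = 91.09°  ·
  (0,3): δ = 69.33°  ·
  (0,4): δ = 37.57°  ·
  (0,5): δ = 5.48°  ✓
  (0,6): δ = 41.07°  ·
  (0,7): δ = 99.82°  ·
  (1,2): δ = 145.84°  ·
  (1,3): δ = 124.08°  ·
  (1,4): δ = 92.32°  ·
  (1,5): δ = 60.23°  ·
  (1,6): δ = 13.68°  ✓
  (1,7): δ = 45.07°  ·
  (2,3): δ = 158.24°  ·
  (2,4): δ = 126.48°  ·
  (2,5): δ = 94.39°  ·
  (2,6): δ = 47.84°  ·
  (2,7): δ = 10.91°  ✓
  (3,4): δ = 148.23°  ·
  (3,5): δ = 116.14°  ·
  (3,6): δ = 69.60°  ·
  (3,7): δ = 10.85°  ✓
  (4,5): δ = 147.91°  ·
  (4,6): δ = 101.36°  ·
  (4,7): δ = 42.61°  ·
  (5,6): δ = 133.46°  ·
  (5,7): δ = 74.71°  ·
  (6,7): δ = 121.25°  ·
antipodal pairs: 4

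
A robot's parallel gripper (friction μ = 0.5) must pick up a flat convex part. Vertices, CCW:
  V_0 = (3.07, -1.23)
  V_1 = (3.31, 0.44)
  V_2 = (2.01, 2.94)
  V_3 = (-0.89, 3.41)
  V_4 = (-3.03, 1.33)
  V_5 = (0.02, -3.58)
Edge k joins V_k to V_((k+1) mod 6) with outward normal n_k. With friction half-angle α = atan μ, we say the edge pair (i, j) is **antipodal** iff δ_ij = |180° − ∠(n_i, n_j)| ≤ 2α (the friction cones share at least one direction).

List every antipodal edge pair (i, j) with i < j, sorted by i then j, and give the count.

α = atan 0.5 = 26.57°;  2α = 53.13°
n_0 = (+0.9898, -0.1423)
n_1 = (+0.8872, +0.4614)
n_2 = (+0.1600, +0.9871)
n_3 = (-0.6970, +0.7171)
n_4 = (-0.8495, -0.5277)
n_5 = (+0.6103, -0.7921)
  (0,1): δ = 144.35°  ·
  (0,2): δ = 91.03°  ·
  (0,3): δ = 37.64°  ✓
  (0,4): δ = 40.03°  ✓
  (0,5): δ = 135.79°  ·
  (1,2): δ = 126.68°  ·
  (1,3): δ = 73.29°  ·
  (1,4): δ = 4.37°  ✓
  (1,5): δ = 100.14°  ·
  (2,3): δ = 126.61°  ·
  (2,4): δ = 48.95°  ✓
  (2,5): δ = 46.82°  ✓
  (3,4): δ = 102.34°  ·
  (3,5): δ = 6.57°  ✓
  (4,5): δ = 84.23°  ·
antipodal pairs: 6

count = 6; pairs: (0,3), (0,4), (1,4), (2,4), (2,5), (3,5)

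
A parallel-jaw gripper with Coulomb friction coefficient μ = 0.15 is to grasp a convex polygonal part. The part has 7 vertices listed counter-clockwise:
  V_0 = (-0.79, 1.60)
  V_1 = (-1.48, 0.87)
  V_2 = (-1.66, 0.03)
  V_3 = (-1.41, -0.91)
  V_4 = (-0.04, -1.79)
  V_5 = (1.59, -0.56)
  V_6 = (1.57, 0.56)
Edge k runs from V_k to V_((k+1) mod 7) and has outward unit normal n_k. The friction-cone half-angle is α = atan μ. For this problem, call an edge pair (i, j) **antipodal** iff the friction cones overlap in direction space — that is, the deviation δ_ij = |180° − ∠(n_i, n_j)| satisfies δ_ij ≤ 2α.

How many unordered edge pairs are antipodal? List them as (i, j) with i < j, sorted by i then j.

α = atan 0.15 = 8.53°;  2α = 17.06°
n_0 = (-0.7267, +0.6869)
n_1 = (-0.9778, +0.2095)
n_2 = (-0.9664, -0.2570)
n_3 = (-0.5404, -0.8414)
n_4 = (+0.6023, -0.7982)
n_5 = (+0.9998, +0.0179)
n_6 = (+0.4033, +0.9151)
  (0,1): δ = 148.71°  ·
  (0,2): δ = 121.72°  ·
  (0,3): δ = 79.33°  ·
  (0,4): δ = 9.58°  ✓
  (0,5): δ = 44.41°  ·
  (0,6): δ = 109.60°  ·
  (1,2): δ = 153.01°  ·
  (1,3): δ = 110.62°  ·
  (1,4): δ = 40.87°  ·
  (1,5): δ = 13.12°  ✓
  (1,6): δ = 78.31°  ·
  (2,3): δ = 137.61°  ·
  (2,4): δ = 67.86°  ·
  (2,5): δ = 13.87°  ✓
  (2,6): δ = 51.32°  ·
  (3,4): δ = 110.25°  ·
  (3,5): δ = 56.26°  ·
  (3,6): δ = 8.93°  ✓
  (4,5): δ = 126.02°  ·
  (4,6): δ = 60.82°  ·
  (5,6): δ = 114.81°  ·
antipodal pairs: 4

count = 4; pairs: (0,4), (1,5), (2,5), (3,6)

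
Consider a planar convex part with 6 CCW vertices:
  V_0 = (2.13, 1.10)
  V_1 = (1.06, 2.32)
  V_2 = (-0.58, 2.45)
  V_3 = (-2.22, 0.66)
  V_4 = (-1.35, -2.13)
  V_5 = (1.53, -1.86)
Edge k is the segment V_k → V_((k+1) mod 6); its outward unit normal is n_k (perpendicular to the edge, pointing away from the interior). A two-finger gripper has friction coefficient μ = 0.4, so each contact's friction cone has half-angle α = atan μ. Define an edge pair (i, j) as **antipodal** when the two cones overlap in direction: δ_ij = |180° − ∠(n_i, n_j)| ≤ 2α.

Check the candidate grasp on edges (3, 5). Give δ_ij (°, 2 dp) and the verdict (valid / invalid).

δ = 28.78°, valid

α = atan 0.4 = 21.80°;  2α = 43.60°
edge 3: e_3 = (+0.87, -2.79);  n_3 = (-0.9547, -0.2977)
edge 5: e_5 = (+0.60, +2.96);  n_5 = (+0.9801, -0.1987)
∠(n_3, n_5) = 151.22°
δ = |180° − 151.22°| = 28.78°
28.78° ≤ 2α = 43.60°  →  valid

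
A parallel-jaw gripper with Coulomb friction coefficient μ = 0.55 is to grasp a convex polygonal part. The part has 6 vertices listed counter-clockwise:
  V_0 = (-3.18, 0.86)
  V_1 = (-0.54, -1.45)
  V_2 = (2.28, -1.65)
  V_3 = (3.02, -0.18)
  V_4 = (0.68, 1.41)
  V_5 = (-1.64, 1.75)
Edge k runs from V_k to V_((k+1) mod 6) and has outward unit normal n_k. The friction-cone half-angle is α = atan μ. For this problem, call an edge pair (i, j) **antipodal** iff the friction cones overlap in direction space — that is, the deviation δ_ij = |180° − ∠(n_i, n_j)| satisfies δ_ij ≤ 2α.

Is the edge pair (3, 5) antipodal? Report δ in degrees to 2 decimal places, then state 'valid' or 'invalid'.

α = atan 0.55 = 28.81°;  2α = 57.62°
edge 3: e_3 = (-2.34, +1.59);  n_3 = (+0.5620, +0.8271)
edge 5: e_5 = (-1.54, -0.89);  n_5 = (-0.5004, +0.8658)
∠(n_3, n_5) = 64.22°
δ = |180° − 64.22°| = 115.78°
115.78° > 2α = 57.62°  →  invalid

δ = 115.78°, invalid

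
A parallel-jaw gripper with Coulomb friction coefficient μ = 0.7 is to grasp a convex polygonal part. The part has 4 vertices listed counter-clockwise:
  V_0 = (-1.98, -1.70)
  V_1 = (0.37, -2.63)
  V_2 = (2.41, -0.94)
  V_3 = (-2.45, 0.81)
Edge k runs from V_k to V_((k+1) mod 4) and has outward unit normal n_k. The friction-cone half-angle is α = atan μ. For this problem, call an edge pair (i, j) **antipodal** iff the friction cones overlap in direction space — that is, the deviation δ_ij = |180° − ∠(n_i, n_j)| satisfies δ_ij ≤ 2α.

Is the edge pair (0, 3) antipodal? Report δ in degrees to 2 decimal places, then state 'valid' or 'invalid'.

δ = 122.20°, invalid

α = atan 0.7 = 34.99°;  2α = 69.98°
edge 0: e_0 = (+2.35, -0.93);  n_0 = (-0.3680, -0.9298)
edge 3: e_3 = (+0.47, -2.51);  n_3 = (-0.9829, -0.1841)
∠(n_0, n_3) = 57.80°
δ = |180° − 57.80°| = 122.20°
122.20° > 2α = 69.98°  →  invalid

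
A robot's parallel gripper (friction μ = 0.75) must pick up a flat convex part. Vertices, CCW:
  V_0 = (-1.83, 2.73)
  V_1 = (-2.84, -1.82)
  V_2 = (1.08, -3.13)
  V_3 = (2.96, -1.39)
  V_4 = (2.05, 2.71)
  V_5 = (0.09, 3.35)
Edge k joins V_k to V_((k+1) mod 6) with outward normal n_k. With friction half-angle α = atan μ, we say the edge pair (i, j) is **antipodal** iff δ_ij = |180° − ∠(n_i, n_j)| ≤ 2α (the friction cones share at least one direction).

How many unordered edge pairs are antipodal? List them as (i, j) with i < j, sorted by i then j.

α = atan 0.75 = 36.87°;  2α = 73.74°
n_0 = (-0.9762, +0.2167)
n_1 = (-0.3170, -0.9484)
n_2 = (+0.6793, -0.7339)
n_3 = (+0.9762, +0.2167)
n_4 = (+0.3104, +0.9506)
n_5 = (-0.3073, +0.9516)
  (0,1): δ = 95.96°  ·
  (0,2): δ = 34.70°  ✓
  (0,3): δ = 25.03°  ✓
  (0,4): δ = 84.43°  ·
  (0,5): δ = 120.41°  ·
  (1,2): δ = 118.74°  ·
  (1,3): δ = 59.01°  ✓
  (1,4): δ = 0.40°  ✓
  (1,5): δ = 36.37°  ✓
  (2,3): δ = 120.27°  ·
  (2,4): δ = 60.87°  ✓
  (2,5): δ = 24.89°  ✓
  (3,4): δ = 120.60°  ·
  (3,5): δ = 84.62°  ·
  (4,5): δ = 144.02°  ·
antipodal pairs: 7

count = 7; pairs: (0,2), (0,3), (1,3), (1,4), (1,5), (2,4), (2,5)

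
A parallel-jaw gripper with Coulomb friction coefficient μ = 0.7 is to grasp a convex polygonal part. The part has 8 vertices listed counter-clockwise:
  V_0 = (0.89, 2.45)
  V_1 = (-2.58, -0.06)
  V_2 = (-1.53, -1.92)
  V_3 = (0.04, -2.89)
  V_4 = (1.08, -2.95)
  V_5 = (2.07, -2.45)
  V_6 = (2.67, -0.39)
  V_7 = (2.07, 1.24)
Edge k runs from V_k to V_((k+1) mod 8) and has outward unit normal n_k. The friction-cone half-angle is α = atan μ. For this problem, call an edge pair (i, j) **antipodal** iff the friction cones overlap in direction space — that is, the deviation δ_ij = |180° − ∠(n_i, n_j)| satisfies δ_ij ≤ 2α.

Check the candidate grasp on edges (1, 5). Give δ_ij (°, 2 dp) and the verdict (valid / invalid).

α = atan 0.7 = 34.99°;  2α = 69.98°
edge 1: e_1 = (+1.05, -1.86);  n_1 = (-0.8708, -0.4916)
edge 5: e_5 = (+0.60, +2.06);  n_5 = (+0.9601, -0.2796)
∠(n_1, n_5) = 134.32°
δ = |180° − 134.32°| = 45.68°
45.68° ≤ 2α = 69.98°  →  valid

δ = 45.68°, valid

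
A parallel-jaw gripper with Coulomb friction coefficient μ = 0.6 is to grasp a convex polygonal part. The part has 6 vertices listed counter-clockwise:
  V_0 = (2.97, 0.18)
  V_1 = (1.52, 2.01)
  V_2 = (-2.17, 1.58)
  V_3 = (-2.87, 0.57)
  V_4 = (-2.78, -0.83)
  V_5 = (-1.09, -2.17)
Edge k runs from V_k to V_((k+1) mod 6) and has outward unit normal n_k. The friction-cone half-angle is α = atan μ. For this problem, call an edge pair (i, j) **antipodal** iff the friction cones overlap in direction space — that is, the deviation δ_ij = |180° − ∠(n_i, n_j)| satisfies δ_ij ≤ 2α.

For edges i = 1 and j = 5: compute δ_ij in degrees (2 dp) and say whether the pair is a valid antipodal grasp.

δ = 23.42°, valid

α = atan 0.6 = 30.96°;  2α = 61.93°
edge 1: e_1 = (-3.69, -0.43);  n_1 = (-0.1157, +0.9933)
edge 5: e_5 = (+4.06, +2.35);  n_5 = (+0.5010, -0.8655)
∠(n_1, n_5) = 156.58°
δ = |180° − 156.58°| = 23.42°
23.42° ≤ 2α = 61.93°  →  valid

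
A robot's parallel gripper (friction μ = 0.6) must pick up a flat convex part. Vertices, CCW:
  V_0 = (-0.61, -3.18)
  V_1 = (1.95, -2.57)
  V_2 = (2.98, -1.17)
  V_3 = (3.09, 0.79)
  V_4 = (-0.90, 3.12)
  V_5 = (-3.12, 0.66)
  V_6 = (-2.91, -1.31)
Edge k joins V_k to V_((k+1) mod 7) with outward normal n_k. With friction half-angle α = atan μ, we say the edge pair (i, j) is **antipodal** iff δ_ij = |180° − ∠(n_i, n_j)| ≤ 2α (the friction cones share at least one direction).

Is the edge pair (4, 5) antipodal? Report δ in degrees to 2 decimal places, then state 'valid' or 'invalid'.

δ = 131.85°, invalid

α = atan 0.6 = 30.96°;  2α = 61.93°
edge 4: e_4 = (-2.22, -2.46);  n_4 = (-0.7424, +0.6700)
edge 5: e_5 = (+0.21, -1.97);  n_5 = (-0.9944, -0.1060)
∠(n_4, n_5) = 48.15°
δ = |180° − 48.15°| = 131.85°
131.85° > 2α = 61.93°  →  invalid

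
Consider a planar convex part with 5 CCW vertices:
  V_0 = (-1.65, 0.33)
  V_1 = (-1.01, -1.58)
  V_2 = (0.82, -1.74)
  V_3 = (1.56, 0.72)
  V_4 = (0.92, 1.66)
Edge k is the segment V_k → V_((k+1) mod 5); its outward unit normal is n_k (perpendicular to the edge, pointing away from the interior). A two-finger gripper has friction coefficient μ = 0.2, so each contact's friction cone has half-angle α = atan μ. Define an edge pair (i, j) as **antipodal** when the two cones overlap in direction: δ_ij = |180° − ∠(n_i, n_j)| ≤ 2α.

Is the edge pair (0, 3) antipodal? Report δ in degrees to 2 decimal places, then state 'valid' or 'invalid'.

α = atan 0.2 = 11.31°;  2α = 22.62°
edge 0: e_0 = (+0.64, -1.91);  n_0 = (-0.9482, -0.3177)
edge 3: e_3 = (-0.64, +0.94);  n_3 = (+0.8266, +0.5628)
∠(n_0, n_3) = 164.28°
δ = |180° − 164.28°| = 15.72°
15.72° ≤ 2α = 22.62°  →  valid

δ = 15.72°, valid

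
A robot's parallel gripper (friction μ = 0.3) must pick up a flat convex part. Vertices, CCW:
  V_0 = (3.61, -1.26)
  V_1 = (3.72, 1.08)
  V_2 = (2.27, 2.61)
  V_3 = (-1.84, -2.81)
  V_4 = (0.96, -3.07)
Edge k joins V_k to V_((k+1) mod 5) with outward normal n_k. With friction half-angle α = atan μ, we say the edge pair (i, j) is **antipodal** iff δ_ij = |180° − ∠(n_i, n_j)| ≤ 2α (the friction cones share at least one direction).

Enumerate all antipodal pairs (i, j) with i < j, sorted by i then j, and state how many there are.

count = 1; pairs: (2,4)

α = atan 0.3 = 16.70°;  2α = 33.40°
n_0 = (+0.9989, -0.0470)
n_1 = (+0.7258, +0.6879)
n_2 = (-0.7968, +0.6042)
n_3 = (-0.0925, -0.9957)
n_4 = (+0.5640, -0.8258)
  (0,1): δ = 133.85°  ·
  (0,2): δ = 34.48°  ·
  (0,3): δ = 87.39°  ·
  (0,4): δ = 127.03°  ·
  (1,2): δ = 80.64°  ·
  (1,3): δ = 41.23°  ·
  (1,4): δ = 80.87°  ·
  (2,3): δ = 58.13°  ·
  (2,4): δ = 18.49°  ✓
  (3,4): δ = 140.36°  ·
antipodal pairs: 1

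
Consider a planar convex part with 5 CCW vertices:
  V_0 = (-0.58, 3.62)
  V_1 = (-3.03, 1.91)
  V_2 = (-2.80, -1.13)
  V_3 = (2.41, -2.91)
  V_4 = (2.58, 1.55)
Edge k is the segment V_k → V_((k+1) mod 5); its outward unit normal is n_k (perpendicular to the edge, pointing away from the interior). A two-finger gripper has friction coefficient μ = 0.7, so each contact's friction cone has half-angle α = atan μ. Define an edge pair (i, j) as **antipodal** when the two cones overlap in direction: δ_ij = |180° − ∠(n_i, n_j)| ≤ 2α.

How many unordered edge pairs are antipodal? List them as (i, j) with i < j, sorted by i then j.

α = atan 0.7 = 34.99°;  2α = 69.98°
n_0 = (-0.5723, +0.8200)
n_1 = (-0.9972, -0.0754)
n_2 = (-0.3233, -0.9463)
n_3 = (+0.9993, -0.0381)
n_4 = (+0.5480, +0.8365)
  (0,1): δ = 120.59°  ·
  (0,2): δ = 53.78°  ✓
  (0,3): δ = 52.90°  ✓
  (0,4): δ = 111.86°  ·
  (1,2): δ = 113.19°  ·
  (1,3): δ = 6.51°  ✓
  (1,4): δ = 52.45°  ✓
  (2,3): δ = 73.32°  ·
  (2,4): δ = 14.36°  ✓
  (3,4): δ = 121.04°  ·
antipodal pairs: 5

count = 5; pairs: (0,2), (0,3), (1,3), (1,4), (2,4)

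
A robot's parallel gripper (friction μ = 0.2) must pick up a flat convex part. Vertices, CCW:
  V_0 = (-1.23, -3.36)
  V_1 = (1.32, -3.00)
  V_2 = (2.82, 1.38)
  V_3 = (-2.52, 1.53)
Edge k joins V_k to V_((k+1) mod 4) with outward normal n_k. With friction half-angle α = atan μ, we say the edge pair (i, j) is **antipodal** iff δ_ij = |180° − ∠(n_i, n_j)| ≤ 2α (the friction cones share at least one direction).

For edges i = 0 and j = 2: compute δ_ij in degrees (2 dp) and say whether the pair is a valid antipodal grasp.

δ = 9.64°, valid

α = atan 0.2 = 11.31°;  2α = 22.62°
edge 0: e_0 = (+2.55, +0.36);  n_0 = (+0.1398, -0.9902)
edge 2: e_2 = (-5.34, +0.15);  n_2 = (+0.0281, +0.9996)
∠(n_0, n_2) = 170.36°
δ = |180° − 170.36°| = 9.64°
9.64° ≤ 2α = 22.62°  →  valid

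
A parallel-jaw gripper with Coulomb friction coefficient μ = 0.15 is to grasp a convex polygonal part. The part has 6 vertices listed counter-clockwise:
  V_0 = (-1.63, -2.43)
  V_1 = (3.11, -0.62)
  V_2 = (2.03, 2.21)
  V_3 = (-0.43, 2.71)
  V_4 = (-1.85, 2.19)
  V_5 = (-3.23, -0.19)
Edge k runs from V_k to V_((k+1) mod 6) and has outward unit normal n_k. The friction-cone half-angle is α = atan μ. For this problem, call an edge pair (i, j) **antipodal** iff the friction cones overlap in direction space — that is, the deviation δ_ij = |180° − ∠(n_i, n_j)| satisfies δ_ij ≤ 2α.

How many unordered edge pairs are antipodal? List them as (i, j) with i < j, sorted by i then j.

α = atan 0.15 = 8.53°;  2α = 17.06°
n_0 = (+0.3567, -0.9342)
n_1 = (+0.9343, +0.3565)
n_2 = (+0.1992, +0.9800)
n_3 = (-0.3439, +0.9390)
n_4 = (-0.8651, +0.5016)
n_5 = (-0.8137, -0.5812)
  (0,1): δ = 90.01°  ·
  (0,2): δ = 32.39°  ·
  (0,3): δ = 0.79°  ✓
  (0,4): δ = 38.99°  ·
  (0,5): δ = 104.64°  ·
  (1,2): δ = 122.38°  ·
  (1,3): δ = 90.78°  ·
  (1,4): δ = 50.99°  ·
  (1,5): δ = 14.65°  ✓
  (2,3): δ = 148.40°  ·
  (2,4): δ = 108.62°  ·
  (2,5): δ = 42.97°  ·
  (3,4): δ = 140.22°  ·
  (3,5): δ = 74.57°  ·
  (4,5): δ = 114.36°  ·
antipodal pairs: 2

count = 2; pairs: (0,3), (1,5)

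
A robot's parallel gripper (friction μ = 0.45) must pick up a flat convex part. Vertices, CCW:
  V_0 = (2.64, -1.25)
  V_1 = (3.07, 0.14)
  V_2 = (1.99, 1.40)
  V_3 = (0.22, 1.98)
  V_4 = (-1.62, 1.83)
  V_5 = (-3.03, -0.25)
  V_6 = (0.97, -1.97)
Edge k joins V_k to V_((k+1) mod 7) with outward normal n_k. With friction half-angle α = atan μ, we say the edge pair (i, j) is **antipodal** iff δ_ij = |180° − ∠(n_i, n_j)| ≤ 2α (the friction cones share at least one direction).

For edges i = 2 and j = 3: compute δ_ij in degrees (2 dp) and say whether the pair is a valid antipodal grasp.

α = atan 0.45 = 24.23°;  2α = 48.46°
edge 2: e_2 = (-1.77, +0.58);  n_2 = (+0.3114, +0.9503)
edge 3: e_3 = (-1.84, -0.15);  n_3 = (-0.0813, +0.9967)
∠(n_2, n_3) = 22.80°
δ = |180° − 22.80°| = 157.20°
157.20° > 2α = 48.46°  →  invalid

δ = 157.20°, invalid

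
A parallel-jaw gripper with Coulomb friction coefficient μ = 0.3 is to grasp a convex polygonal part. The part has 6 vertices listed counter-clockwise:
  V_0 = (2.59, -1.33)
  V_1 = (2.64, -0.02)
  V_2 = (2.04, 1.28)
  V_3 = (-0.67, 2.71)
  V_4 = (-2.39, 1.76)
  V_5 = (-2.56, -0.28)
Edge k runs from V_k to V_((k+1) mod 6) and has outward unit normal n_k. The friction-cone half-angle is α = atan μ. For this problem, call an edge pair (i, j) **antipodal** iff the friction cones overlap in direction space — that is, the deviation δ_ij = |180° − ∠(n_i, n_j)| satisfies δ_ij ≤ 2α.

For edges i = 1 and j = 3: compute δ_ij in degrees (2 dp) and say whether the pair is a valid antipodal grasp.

α = atan 0.3 = 16.70°;  2α = 33.40°
edge 1: e_1 = (-0.60, +1.30);  n_1 = (+0.9080, +0.4191)
edge 3: e_3 = (-1.72, -0.95);  n_3 = (-0.4835, +0.8754)
∠(n_1, n_3) = 94.14°
δ = |180° − 94.14°| = 85.86°
85.86° > 2α = 33.40°  →  invalid

δ = 85.86°, invalid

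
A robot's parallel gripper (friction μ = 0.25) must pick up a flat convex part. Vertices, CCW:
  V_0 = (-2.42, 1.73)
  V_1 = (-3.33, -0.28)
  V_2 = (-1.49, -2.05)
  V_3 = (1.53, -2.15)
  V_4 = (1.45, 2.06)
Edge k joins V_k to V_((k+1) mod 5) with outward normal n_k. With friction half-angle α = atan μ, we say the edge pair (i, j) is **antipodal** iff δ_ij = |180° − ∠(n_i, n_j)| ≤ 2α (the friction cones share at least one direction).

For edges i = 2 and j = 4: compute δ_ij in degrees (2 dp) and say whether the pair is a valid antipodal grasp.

δ = 6.77°, valid

α = atan 0.25 = 14.04°;  2α = 28.07°
edge 2: e_2 = (+3.02, -0.10);  n_2 = (-0.0331, -0.9995)
edge 4: e_4 = (-3.87, -0.33);  n_4 = (-0.0850, +0.9964)
∠(n_2, n_4) = 173.23°
δ = |180° − 173.23°| = 6.77°
6.77° ≤ 2α = 28.07°  →  valid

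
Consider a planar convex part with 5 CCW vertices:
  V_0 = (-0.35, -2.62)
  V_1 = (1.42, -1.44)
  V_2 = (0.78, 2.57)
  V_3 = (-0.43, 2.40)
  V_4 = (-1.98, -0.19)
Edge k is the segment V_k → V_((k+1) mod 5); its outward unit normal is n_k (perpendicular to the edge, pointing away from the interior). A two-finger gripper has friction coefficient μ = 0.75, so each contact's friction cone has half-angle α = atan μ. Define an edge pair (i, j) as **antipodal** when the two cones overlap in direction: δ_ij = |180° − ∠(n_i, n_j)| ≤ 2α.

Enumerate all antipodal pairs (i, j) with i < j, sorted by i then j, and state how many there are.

count = 5; pairs: (0,2), (0,3), (1,3), (1,4), (2,4)

α = atan 0.75 = 36.87°;  2α = 73.74°
n_0 = (+0.5547, -0.8321)
n_1 = (+0.9875, +0.1576)
n_2 = (-0.1391, +0.9903)
n_3 = (-0.8581, +0.5135)
n_4 = (-0.8305, -0.5571)
  (0,1): δ = 114.62°  ·
  (0,2): δ = 25.69°  ✓
  (0,3): δ = 25.41°  ✓
  (0,4): δ = 90.16°  ·
  (1,2): δ = 91.07°  ·
  (1,3): δ = 39.97°  ✓
  (1,4): δ = 24.79°  ✓
  (2,3): δ = 128.90°  ·
  (2,4): δ = 64.14°  ✓
  (3,4): δ = 115.25°  ·
antipodal pairs: 5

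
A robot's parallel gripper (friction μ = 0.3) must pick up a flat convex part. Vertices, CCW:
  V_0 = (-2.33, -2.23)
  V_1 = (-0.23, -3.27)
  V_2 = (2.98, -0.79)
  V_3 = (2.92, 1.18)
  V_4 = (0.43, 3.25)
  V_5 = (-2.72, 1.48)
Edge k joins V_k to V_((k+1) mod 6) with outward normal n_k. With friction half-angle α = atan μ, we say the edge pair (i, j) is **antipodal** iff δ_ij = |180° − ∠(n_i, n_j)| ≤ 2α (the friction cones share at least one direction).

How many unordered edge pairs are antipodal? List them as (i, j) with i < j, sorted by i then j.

count = 3; pairs: (0,3), (1,4), (2,5)

α = atan 0.3 = 16.70°;  2α = 33.40°
n_0 = (-0.4438, -0.8961)
n_1 = (+0.6114, -0.7913)
n_2 = (+0.9995, +0.0304)
n_3 = (+0.6393, +0.7690)
n_4 = (-0.4899, +0.8718)
n_5 = (-0.9945, -0.1045)
  (0,1): δ = 115.96°  ·
  (0,2): δ = 61.91°  ·
  (0,3): δ = 13.39°  ✓
  (0,4): δ = 55.68°  ·
  (0,5): δ = 122.35°  ·
  (1,2): δ = 125.94°  ·
  (1,3): δ = 77.43°  ·
  (1,4): δ = 8.36°  ✓
  (1,5): δ = 58.31°  ·
  (2,3): δ = 131.48°  ·
  (2,4): δ = 62.41°  ·
  (2,5): δ = 4.26°  ✓
  (3,4): δ = 110.93°  ·
  (3,5): δ = 44.26°  ·
  (4,5): δ = 113.33°  ·
antipodal pairs: 3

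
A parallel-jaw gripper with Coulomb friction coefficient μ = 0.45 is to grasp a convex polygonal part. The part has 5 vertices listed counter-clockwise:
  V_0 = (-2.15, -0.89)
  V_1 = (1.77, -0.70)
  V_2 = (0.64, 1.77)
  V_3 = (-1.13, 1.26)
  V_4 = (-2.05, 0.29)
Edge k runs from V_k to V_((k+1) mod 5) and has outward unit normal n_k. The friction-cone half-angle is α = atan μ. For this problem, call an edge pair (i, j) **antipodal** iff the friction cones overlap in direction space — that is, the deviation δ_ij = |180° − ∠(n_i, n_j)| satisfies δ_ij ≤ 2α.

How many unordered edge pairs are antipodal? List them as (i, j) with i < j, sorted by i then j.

count = 3; pairs: (0,2), (0,3), (1,4)

α = atan 0.45 = 24.23°;  2α = 48.46°
n_0 = (+0.0484, -0.9988)
n_1 = (+0.9094, +0.4160)
n_2 = (-0.2769, +0.9609)
n_3 = (-0.7256, +0.6882)
n_4 = (-0.9964, +0.0844)
  (0,1): δ = 68.19°  ·
  (0,2): δ = 13.30°  ✓
  (0,3): δ = 43.74°  ✓
  (0,4): δ = 82.38°  ·
  (1,2): δ = 98.51°  ·
  (1,3): δ = 68.07°  ·
  (1,4): δ = 29.43°  ✓
  (2,3): δ = 149.56°  ·
  (2,4): δ = 110.92°  ·
  (3,4): δ = 141.36°  ·
antipodal pairs: 3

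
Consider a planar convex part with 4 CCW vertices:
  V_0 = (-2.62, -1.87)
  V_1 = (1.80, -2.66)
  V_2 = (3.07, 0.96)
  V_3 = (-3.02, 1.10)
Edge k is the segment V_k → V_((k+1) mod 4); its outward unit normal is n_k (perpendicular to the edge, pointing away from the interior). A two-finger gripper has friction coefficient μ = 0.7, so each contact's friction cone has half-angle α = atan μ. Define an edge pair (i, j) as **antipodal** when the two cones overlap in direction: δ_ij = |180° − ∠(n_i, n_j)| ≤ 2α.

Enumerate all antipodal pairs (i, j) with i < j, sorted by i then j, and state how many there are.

count = 2; pairs: (0,2), (1,3)

α = atan 0.7 = 34.99°;  2α = 69.98°
n_0 = (-0.1759, -0.9844)
n_1 = (+0.9436, -0.3310)
n_2 = (+0.0230, +0.9997)
n_3 = (-0.9911, -0.1335)
  (0,1): δ = 99.20°  ·
  (0,2): δ = 8.82°  ✓
  (0,3): δ = 107.80°  ·
  (1,2): δ = 71.98°  ·
  (1,3): δ = 27.00°  ✓
  (2,3): δ = 81.01°  ·
antipodal pairs: 2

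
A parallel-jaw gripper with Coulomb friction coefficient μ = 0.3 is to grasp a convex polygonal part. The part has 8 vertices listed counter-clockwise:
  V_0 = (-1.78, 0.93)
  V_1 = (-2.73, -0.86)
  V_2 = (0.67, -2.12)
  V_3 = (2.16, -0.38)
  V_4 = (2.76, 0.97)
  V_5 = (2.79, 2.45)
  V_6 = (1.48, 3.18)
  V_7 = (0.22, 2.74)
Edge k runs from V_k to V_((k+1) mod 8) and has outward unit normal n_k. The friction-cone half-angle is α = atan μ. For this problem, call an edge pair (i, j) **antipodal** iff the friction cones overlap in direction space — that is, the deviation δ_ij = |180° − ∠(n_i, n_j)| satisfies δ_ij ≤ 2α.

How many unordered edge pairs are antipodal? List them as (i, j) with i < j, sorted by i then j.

count = 7; pairs: (0,2), (0,3), (0,4), (1,5), (2,6), (2,7), (3,7)

α = atan 0.3 = 16.70°;  2α = 33.40°
n_0 = (-0.8833, +0.4688)
n_1 = (-0.3475, -0.9377)
n_2 = (+0.7596, -0.6504)
n_3 = (+0.9138, -0.4061)
n_4 = (+0.9998, -0.0203)
n_5 = (+0.4868, +0.8735)
n_6 = (-0.3297, +0.9441)
n_7 = (-0.6710, +0.7414)
  (0,1): δ = 82.38°  ·
  (0,2): δ = 12.62°  ✓
  (0,3): δ = 3.99°  ✓
  (0,4): δ = 26.79°  ✓
  (0,5): δ = 88.83°  ·
  (0,6): δ = 137.21°  ·
  (0,7): δ = 160.10°  ·
  (1,2): δ = 110.24°  ·
  (1,3): δ = 93.63°  ·
  (1,4): δ = 70.83°  ·
  (1,5): δ = 8.79°  ✓
  (1,6): δ = 39.58°  ·
  (1,7): δ = 62.48°  ·
  (2,3): δ = 163.39°  ·
  (2,4): δ = 140.59°  ·
  (2,5): δ = 78.55°  ·
  (2,6): δ = 30.18°  ✓
  (2,7): δ = 7.28°  ✓
  (3,4): δ = 157.20°  ·
  (3,5): δ = 95.17°  ·
  (3,6): δ = 46.79°  ·
  (3,7): δ = 23.89°  ✓
  (4,5): δ = 117.97°  ·
  (4,6): δ = 69.59°  ·
  (4,7): δ = 46.69°  ·
  (5,6): δ = 131.62°  ·
  (5,7): δ = 108.73°  ·
  (6,7): δ = 157.10°  ·
antipodal pairs: 7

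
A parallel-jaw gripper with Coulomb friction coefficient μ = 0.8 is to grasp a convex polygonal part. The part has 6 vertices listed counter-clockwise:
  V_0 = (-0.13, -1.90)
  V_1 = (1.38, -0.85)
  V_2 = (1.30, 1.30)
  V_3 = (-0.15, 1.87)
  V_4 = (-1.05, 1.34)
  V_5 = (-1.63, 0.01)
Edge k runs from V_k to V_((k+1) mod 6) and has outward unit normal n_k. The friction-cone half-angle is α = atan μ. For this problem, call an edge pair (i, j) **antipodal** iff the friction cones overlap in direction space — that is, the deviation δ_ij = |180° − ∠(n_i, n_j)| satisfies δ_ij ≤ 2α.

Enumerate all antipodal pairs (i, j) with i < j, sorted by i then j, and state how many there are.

count = 7; pairs: (0,2), (0,3), (0,4), (1,3), (1,4), (1,5), (2,5)

α = atan 0.8 = 38.66°;  2α = 77.32°
n_0 = (+0.5709, -0.8210)
n_1 = (+0.9993, +0.0372)
n_2 = (+0.3659, +0.9307)
n_3 = (-0.5074, +0.8617)
n_4 = (-0.9166, +0.3997)
n_5 = (-0.7865, -0.6176)
  (0,1): δ = 122.68°  ·
  (0,2): δ = 56.27°  ✓
  (0,3): δ = 4.32°  ✓
  (0,4): δ = 31.63°  ✓
  (0,5): δ = 93.33°  ·
  (1,2): δ = 113.59°  ·
  (1,3): δ = 61.64°  ✓
  (1,4): δ = 25.69°  ✓
  (1,5): δ = 36.01°  ✓
  (2,3): δ = 128.05°  ·
  (2,4): δ = 92.10°  ·
  (2,5): δ = 30.40°  ✓
  (3,4): δ = 144.05°  ·
  (3,5): δ = 82.35°  ·
  (4,5): δ = 118.29°  ·
antipodal pairs: 7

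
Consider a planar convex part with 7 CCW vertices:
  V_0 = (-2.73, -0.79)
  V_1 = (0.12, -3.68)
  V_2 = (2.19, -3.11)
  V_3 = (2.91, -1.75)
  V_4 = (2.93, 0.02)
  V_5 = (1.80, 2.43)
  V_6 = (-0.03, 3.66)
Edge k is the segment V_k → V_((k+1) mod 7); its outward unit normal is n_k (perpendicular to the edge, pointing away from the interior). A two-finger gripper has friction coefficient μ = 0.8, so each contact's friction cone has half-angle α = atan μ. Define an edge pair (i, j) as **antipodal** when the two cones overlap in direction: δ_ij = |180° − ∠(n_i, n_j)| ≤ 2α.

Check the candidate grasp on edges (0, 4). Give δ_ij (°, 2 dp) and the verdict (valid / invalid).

δ = 19.48°, valid

α = atan 0.8 = 38.66°;  2α = 77.32°
edge 0: e_0 = (+2.85, -2.89);  n_0 = (-0.7120, -0.7022)
edge 4: e_4 = (-1.13, +2.41);  n_4 = (+0.9054, +0.4245)
∠(n_0, n_4) = 160.52°
δ = |180° − 160.52°| = 19.48°
19.48° ≤ 2α = 77.32°  →  valid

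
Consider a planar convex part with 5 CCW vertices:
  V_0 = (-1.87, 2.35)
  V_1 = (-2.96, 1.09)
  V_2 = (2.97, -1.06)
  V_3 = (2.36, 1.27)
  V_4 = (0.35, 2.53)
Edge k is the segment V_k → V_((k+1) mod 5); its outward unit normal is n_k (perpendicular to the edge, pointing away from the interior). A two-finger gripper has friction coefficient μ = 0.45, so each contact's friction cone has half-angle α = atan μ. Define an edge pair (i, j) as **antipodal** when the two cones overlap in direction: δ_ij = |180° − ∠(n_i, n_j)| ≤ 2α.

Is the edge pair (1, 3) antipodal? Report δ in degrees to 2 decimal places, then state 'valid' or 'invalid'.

α = atan 0.45 = 24.23°;  2α = 48.46°
edge 1: e_1 = (+5.93, -2.15);  n_1 = (-0.3409, -0.9401)
edge 3: e_3 = (-2.01, +1.26);  n_3 = (+0.5311, +0.8473)
∠(n_1, n_3) = 167.85°
δ = |180° − 167.85°| = 12.15°
12.15° ≤ 2α = 48.46°  →  valid

δ = 12.15°, valid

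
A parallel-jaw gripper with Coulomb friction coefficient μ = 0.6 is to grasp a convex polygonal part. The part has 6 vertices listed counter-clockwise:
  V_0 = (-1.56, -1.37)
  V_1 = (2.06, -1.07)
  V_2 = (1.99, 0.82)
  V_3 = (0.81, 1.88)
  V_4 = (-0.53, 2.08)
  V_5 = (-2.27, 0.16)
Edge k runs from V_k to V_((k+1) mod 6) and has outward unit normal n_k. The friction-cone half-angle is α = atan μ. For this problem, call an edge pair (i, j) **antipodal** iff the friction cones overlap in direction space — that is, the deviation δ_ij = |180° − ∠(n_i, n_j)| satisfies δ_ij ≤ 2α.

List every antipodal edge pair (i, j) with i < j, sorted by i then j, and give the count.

α = atan 0.6 = 30.96°;  2α = 61.93°
n_0 = (+0.0826, -0.9966)
n_1 = (+0.9993, +0.0370)
n_2 = (+0.6683, +0.7439)
n_3 = (+0.1476, +0.9890)
n_4 = (-0.7410, +0.6715)
n_5 = (-0.9071, -0.4209)
  (0,1): δ = 92.62°  ·
  (0,2): δ = 46.67°  ✓
  (0,3): δ = 13.23°  ✓
  (0,4): δ = 43.08°  ✓
  (0,5): δ = 110.16°  ·
  (1,2): δ = 134.05°  ·
  (1,3): δ = 100.61°  ·
  (1,4): δ = 44.31°  ✓
  (1,5): δ = 22.77°  ✓
  (2,3): δ = 146.56°  ·
  (2,4): δ = 90.25°  ·
  (2,5): δ = 23.17°  ✓
  (3,4): δ = 123.70°  ·
  (3,5): δ = 56.62°  ✓
  (4,5): δ = 112.92°  ·
antipodal pairs: 7

count = 7; pairs: (0,2), (0,3), (0,4), (1,4), (1,5), (2,5), (3,5)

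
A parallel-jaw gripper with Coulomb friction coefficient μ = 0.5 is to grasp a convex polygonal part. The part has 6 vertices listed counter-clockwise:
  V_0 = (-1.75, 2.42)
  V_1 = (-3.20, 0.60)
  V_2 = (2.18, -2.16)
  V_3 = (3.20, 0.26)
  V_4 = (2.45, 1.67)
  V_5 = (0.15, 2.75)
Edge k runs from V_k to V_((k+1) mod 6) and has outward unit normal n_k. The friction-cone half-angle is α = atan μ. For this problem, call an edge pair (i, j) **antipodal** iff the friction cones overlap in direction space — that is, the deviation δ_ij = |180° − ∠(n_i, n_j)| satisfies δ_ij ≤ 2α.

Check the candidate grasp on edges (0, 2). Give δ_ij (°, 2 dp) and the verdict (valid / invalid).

δ = 15.69°, valid

α = atan 0.5 = 26.57°;  2α = 53.13°
edge 0: e_0 = (-1.45, -1.82);  n_0 = (-0.7821, +0.6231)
edge 2: e_2 = (+1.02, +2.42);  n_2 = (+0.9215, -0.3884)
∠(n_0, n_2) = 164.31°
δ = |180° − 164.31°| = 15.69°
15.69° ≤ 2α = 53.13°  →  valid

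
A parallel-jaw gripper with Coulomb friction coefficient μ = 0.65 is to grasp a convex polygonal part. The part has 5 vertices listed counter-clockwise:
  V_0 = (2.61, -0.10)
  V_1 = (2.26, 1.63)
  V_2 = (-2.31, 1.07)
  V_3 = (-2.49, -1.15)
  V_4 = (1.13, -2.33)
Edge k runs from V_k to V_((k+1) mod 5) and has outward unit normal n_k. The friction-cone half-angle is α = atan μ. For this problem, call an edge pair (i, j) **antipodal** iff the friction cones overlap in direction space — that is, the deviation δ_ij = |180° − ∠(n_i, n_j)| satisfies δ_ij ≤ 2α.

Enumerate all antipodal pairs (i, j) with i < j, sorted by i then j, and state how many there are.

α = atan 0.65 = 33.02°;  2α = 66.05°
n_0 = (+0.9801, +0.1983)
n_1 = (-0.1216, +0.9926)
n_2 = (-0.9967, +0.0808)
n_3 = (-0.3099, -0.9508)
n_4 = (+0.8332, -0.5530)
  (0,1): δ = 94.45°  ·
  (0,2): δ = 16.07°  ✓
  (0,3): δ = 60.51°  ✓
  (0,4): δ = 134.99°  ·
  (1,2): δ = 101.62°  ·
  (1,3): δ = 25.04°  ✓
  (1,4): δ = 49.44°  ✓
  (2,3): δ = 103.42°  ·
  (2,4): δ = 28.94°  ✓
  (3,4): δ = 105.52°  ·
antipodal pairs: 5

count = 5; pairs: (0,2), (0,3), (1,3), (1,4), (2,4)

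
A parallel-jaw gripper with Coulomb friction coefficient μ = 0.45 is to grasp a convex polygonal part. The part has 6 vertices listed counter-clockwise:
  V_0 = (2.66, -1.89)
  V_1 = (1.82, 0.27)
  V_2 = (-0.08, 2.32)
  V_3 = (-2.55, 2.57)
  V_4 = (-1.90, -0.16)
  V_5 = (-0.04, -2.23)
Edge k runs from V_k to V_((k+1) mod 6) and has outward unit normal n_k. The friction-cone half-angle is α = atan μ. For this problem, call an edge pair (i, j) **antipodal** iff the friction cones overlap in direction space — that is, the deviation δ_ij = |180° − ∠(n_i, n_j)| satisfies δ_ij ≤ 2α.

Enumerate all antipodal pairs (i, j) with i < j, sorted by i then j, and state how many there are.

count = 6; pairs: (0,3), (0,4), (1,3), (1,4), (2,4), (2,5)

α = atan 0.45 = 24.23°;  2α = 48.46°
n_0 = (+0.9320, +0.3624)
n_1 = (+0.7334, +0.6798)
n_2 = (+0.1007, +0.9949)
n_3 = (-0.9728, -0.2316)
n_4 = (-0.7438, -0.6684)
n_5 = (+0.1249, -0.9922)
  (0,1): δ = 158.43°  ·
  (0,2): δ = 117.03°  ·
  (0,3): δ = 7.86°  ✓
  (0,4): δ = 20.69°  ✓
  (0,5): δ = 75.93°  ·
  (1,2): δ = 138.60°  ·
  (1,3): δ = 29.43°  ✓
  (1,4): δ = 0.88°  ✓
  (1,5): δ = 54.35°  ·
  (2,3): δ = 70.83°  ·
  (2,4): δ = 42.28°  ✓
  (2,5): δ = 12.96°  ✓
  (3,4): δ = 151.45°  ·
  (3,5): δ = 96.22°  ·
  (4,5): δ = 124.76°  ·
antipodal pairs: 6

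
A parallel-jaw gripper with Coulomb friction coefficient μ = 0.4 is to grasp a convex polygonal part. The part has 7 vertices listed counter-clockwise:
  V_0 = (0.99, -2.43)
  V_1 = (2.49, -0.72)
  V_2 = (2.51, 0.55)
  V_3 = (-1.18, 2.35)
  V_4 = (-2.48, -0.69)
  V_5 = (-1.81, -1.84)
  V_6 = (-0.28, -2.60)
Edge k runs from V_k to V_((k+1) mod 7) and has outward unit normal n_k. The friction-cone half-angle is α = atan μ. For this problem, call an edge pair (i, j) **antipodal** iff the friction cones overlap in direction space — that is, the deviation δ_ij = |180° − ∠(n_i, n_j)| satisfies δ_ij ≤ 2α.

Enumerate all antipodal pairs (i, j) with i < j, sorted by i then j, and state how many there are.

α = atan 0.4 = 21.80°;  2α = 43.60°
n_0 = (+0.7518, -0.6594)
n_1 = (+0.9999, -0.0157)
n_2 = (+0.4384, +0.8988)
n_3 = (-0.9195, +0.3932)
n_4 = (-0.8641, -0.5034)
n_5 = (-0.4449, -0.8956)
n_6 = (+0.1327, -0.9912)
  (0,1): δ = 139.65°  ·
  (0,2): δ = 74.75°  ·
  (0,3): δ = 18.10°  ✓
  (0,4): δ = 71.48°  ·
  (0,5): δ = 104.84°  ·
  (0,6): δ = 138.88°  ·
  (1,2): δ = 115.10°  ·
  (1,3): δ = 22.25°  ✓
  (1,4): δ = 31.13°  ✓
  (1,5): δ = 64.49°  ·
  (1,6): δ = 98.53°  ·
  (2,3): δ = 87.15°  ·
  (2,4): δ = 33.77°  ✓
  (2,5): δ = 0.41°  ✓
  (2,6): δ = 33.63°  ✓
  (3,4): δ = 126.62°  ·
  (3,5): δ = 93.26°  ·
  (3,6): δ = 59.22°  ·
  (4,5): δ = 146.64°  ·
  (4,6): δ = 112.60°  ·
  (5,6): δ = 145.96°  ·
antipodal pairs: 6

count = 6; pairs: (0,3), (1,3), (1,4), (2,4), (2,5), (2,6)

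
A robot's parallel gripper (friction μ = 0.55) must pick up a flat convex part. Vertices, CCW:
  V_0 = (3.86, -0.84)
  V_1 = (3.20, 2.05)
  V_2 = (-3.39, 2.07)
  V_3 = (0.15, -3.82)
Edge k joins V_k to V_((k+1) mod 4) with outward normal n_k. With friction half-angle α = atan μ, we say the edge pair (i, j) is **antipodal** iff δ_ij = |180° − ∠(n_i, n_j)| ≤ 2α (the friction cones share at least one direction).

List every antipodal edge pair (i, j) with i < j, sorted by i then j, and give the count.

α = atan 0.55 = 28.81°;  2α = 57.62°
n_0 = (+0.9749, +0.2226)
n_1 = (+0.0030, +1.0000)
n_2 = (-0.8571, -0.5151)
n_3 = (+0.6262, -0.7796)
  (0,1): δ = 103.04°  ·
  (0,2): δ = 18.14°  ✓
  (0,3): δ = 115.91°  ·
  (1,2): δ = 58.82°  ·
  (1,3): δ = 38.95°  ✓
  (2,3): δ = 82.23°  ·
antipodal pairs: 2

count = 2; pairs: (0,2), (1,3)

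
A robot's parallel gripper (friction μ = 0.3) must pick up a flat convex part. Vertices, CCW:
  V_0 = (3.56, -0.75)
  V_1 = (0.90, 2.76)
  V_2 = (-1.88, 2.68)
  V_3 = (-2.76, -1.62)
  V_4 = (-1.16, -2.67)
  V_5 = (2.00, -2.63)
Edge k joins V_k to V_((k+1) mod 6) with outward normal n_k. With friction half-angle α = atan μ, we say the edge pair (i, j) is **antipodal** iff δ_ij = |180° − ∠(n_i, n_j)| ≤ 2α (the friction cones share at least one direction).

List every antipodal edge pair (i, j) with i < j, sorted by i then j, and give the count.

count = 3; pairs: (0,3), (1,4), (2,5)

α = atan 0.3 = 16.70°;  2α = 33.40°
n_0 = (+0.7970, +0.6040)
n_1 = (-0.0288, +0.9996)
n_2 = (-0.9797, +0.2005)
n_3 = (-0.5487, -0.8360)
n_4 = (+0.0127, -0.9999)
n_5 = (+0.7696, -0.6386)
  (0,1): δ = 125.51°  ·
  (0,2): δ = 48.72°  ·
  (0,3): δ = 19.57°  ✓
  (0,4): δ = 53.57°  ·
  (0,5): δ = 103.16°  ·
  (1,2): δ = 103.21°  ·
  (1,3): δ = 34.92°  ·
  (1,4): δ = 0.92°  ✓
  (1,5): δ = 48.67°  ·
  (2,3): δ = 111.71°  ·
  (2,4): δ = 77.71°  ·
  (2,5): δ = 28.12°  ✓
  (3,4): δ = 146.00°  ·
  (3,5): δ = 96.41°  ·
  (4,5): δ = 130.41°  ·
antipodal pairs: 3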